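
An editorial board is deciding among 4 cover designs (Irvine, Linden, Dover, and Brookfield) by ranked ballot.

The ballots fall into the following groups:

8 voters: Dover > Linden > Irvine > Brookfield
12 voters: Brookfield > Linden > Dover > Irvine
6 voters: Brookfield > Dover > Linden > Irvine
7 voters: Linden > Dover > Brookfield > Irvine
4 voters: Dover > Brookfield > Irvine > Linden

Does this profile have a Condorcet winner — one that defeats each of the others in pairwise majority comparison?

No

Head-to-head results (37 voters total):
Irvine vs Linden: Linden wins 33–4.
Irvine vs Dover: Dover wins 37–0.
Irvine vs Brookfield: Brookfield wins 29–8.
Linden vs Dover: Linden wins 19–18.
Linden vs Brookfield: Brookfield wins 22–15.
Dover vs Brookfield: Dover wins 19–18.
No candidate beats all others: Linden beats Dover beats Brookfield beats Linden, a majority cycle.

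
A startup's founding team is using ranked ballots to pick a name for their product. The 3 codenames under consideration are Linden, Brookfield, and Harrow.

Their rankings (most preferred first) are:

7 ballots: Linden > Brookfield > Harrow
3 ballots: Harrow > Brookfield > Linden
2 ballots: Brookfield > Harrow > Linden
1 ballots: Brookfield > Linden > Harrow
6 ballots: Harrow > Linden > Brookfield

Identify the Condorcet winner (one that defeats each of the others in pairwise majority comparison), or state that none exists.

Head-to-head results (19 voters total):
Linden vs Brookfield: Linden wins 13–6.
Linden vs Harrow: Harrow wins 11–8.
Brookfield vs Harrow: Brookfield wins 10–9.
No candidate beats all others: Linden beats Brookfield beats Harrow beats Linden, a majority cycle.

No Condorcet winner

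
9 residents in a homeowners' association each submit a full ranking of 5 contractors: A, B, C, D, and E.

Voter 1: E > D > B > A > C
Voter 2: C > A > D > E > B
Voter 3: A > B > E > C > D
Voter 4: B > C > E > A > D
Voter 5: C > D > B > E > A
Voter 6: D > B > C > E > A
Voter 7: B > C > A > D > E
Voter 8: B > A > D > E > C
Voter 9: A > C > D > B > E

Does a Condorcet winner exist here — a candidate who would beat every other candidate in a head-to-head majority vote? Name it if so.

Head-to-head results (9 voters total):
A vs B: B wins 6–3.
A vs C: C wins 5–4.
A vs D: A wins 6–3.
A vs E: A wins 5–4.
B vs C: B wins 6–3.
B vs D: D wins 5–4.
B vs E: B wins 7–2.
C vs D: C wins 6–3.
C vs E: C wins 6–3.
D vs E: D wins 6–3.
No candidate beats all others: A beats D beats B beats A, a majority cycle.

None — there is no Condorcet winner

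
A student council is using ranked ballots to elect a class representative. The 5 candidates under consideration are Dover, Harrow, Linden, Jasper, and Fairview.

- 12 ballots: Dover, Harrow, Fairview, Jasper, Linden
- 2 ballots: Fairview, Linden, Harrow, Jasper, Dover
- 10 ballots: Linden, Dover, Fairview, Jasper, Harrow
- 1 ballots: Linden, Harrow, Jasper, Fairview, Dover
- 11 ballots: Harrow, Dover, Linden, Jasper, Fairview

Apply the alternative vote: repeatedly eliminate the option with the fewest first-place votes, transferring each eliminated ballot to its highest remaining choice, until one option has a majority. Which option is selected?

Round 1: Dover 12, Harrow 11, Linden 11, Fairview 2, Jasper 0. Jasper has the fewest and is eliminated.
Round 2: Dover 12, Harrow 11, Linden 11, Fairview 2. Fairview has the fewest and is eliminated.
Round 3: Linden 13, Dover 12, Harrow 11. Harrow has the fewest and is eliminated.
Round 4: Dover 23, Linden 13. Dover has a majority.

Dover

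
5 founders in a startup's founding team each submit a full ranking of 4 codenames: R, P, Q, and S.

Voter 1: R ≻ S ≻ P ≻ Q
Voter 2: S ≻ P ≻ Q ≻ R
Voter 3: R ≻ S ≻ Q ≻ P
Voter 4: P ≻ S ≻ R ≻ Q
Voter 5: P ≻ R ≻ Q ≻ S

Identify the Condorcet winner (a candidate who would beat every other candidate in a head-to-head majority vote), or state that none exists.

Head-to-head results (5 voters total):
R vs P: P wins 3–2.
R vs Q: R wins 4–1.
R vs S: R wins 3–2.
P vs Q: P wins 4–1.
P vs S: S wins 3–2.
Q vs S: S wins 4–1.
No candidate beats all others: R beats S beats P beats R, a majority cycle.

None — there is no Condorcet winner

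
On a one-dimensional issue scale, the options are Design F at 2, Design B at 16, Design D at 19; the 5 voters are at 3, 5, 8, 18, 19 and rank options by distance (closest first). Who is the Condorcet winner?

Design F

With single-peaked preferences on a line, the Condorcet winner is the candidate closest to the median voter.
The median voter (position 8) is closest to Design F at 2.
Check: Design F vs Design D — voters closer to Design F: 3 of 5.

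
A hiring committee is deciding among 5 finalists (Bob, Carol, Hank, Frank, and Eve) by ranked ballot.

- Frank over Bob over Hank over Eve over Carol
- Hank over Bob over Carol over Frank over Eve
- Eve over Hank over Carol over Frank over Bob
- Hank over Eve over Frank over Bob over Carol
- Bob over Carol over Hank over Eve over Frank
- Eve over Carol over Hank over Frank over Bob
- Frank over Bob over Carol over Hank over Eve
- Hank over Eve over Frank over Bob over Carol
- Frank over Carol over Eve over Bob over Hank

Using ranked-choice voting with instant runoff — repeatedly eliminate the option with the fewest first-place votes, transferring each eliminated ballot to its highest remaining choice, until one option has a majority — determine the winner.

Round 1: Hank 3, Frank 3, Eve 2, Bob 1, Carol 0. Carol has the fewest and is eliminated.
Round 2: Hank 3, Frank 3, Eve 2, Bob 1. Bob has the fewest and is eliminated.
Round 3: Hank 4, Frank 3, Eve 2. Eve has the fewest and is eliminated.
Round 4: Hank 6, Frank 3. Hank has a majority.

Hank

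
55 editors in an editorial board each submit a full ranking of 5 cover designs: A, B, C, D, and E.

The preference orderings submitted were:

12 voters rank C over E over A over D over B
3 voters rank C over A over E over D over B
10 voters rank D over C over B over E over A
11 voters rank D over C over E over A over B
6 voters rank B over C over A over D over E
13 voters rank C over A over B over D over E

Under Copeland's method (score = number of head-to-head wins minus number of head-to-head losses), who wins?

Pairwise results:
  A vs B: A wins 39–16.
  A vs C: C wins 55–0.
  A vs D: A wins 34–21.
  A vs E: E wins 33–22.
  B vs C: C wins 49–6.
  B vs D: D wins 36–19.
  B vs E: B wins 29–26.
  C vs D: C wins 34–21.
  C vs E: C wins 55–0.
  D vs E: D wins 40–15.
Copeland scores (wins − losses):
  A: 2 − 2 = 0
  B: 1 − 3 = -2
  C: 4 − 0 = 4
  D: 2 − 2 = 0
  E: 1 − 3 = -2
C has the best Copeland score.

C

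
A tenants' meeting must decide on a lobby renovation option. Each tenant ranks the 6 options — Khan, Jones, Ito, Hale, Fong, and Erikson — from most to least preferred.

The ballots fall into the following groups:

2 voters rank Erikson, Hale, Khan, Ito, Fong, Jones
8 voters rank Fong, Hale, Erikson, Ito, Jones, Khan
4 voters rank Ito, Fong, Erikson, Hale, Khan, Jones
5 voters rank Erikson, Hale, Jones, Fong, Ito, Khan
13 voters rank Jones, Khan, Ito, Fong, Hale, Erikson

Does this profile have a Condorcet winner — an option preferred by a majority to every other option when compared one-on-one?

Head-to-head results (32 voters total):
Khan vs Jones: Jones wins 26–6.
Khan vs Ito: Ito wins 17–15.
Khan vs Hale: Hale wins 19–13.
Khan vs Fong: Fong wins 17–15.
Khan vs Erikson: Erikson wins 19–13.
Jones vs Ito: Jones wins 18–14.
Jones vs Hale: Hale wins 19–13.
Jones vs Fong: Jones wins 18–14.
Jones vs Erikson: Erikson wins 19–13.
Ito vs Hale: Ito wins 17–15.
Ito vs Fong: Ito wins 19–13.
Ito vs Erikson: Ito wins 17–15.
Hale vs Fong: Fong wins 25–7.
Hale vs Erikson: Hale wins 21–11.
Fong vs Erikson: Fong wins 25–7.
No candidate beats all others: Jones beats Ito beats Hale beats Jones, a majority cycle.

No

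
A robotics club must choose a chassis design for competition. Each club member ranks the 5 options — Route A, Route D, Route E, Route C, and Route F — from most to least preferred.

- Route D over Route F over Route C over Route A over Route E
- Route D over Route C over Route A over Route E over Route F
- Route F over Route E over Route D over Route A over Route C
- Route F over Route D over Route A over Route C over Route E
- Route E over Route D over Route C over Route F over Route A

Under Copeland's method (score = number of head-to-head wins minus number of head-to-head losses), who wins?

Route D

Pairwise results:
  Route A vs Route D: Route D wins 5–0.
  Route A vs Route E: Route A wins 3–2.
  Route A vs Route C: Route C wins 3–2.
  Route A vs Route F: Route F wins 4–1.
  Route D vs Route E: Route D wins 3–2.
  Route D vs Route C: Route D wins 5–0.
  Route D vs Route F: Route D wins 3–2.
  Route E vs Route C: Route C wins 3–2.
  Route E vs Route F: Route F wins 3–2.
  Route C vs Route F: Route F wins 3–2.
Copeland scores (wins − losses):
  Route A: 1 − 3 = -2
  Route D: 4 − 0 = 4
  Route E: 0 − 4 = -4
  Route C: 2 − 2 = 0
  Route F: 3 − 1 = 2
Route D has the best Copeland score.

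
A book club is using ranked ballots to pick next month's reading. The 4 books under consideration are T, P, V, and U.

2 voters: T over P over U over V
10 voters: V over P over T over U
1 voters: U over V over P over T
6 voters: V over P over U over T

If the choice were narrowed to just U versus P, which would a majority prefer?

Ballots ranking U above P: 1.
Ballots ranking P above U: 2+10+6 = 18.
P wins the head-to-head, 18–1.

P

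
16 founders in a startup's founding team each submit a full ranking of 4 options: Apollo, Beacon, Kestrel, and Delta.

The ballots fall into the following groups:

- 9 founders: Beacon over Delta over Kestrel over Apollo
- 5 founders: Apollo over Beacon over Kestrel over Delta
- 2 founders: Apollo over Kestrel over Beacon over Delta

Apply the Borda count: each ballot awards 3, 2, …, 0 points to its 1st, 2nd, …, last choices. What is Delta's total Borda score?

18

Borda scores:
  Apollo: 9·0 + 5·3 + 2·3 = 21
  Beacon: 9·3 + 5·2 + 2·1 = 39
  Kestrel: 9·1 + 5·1 + 2·2 = 18
  Delta: 9·2 + 5·0 + 2·0 = 18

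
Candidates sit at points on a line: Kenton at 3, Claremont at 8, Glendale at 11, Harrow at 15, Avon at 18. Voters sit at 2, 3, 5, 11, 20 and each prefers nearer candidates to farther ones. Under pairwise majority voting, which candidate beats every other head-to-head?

With single-peaked preferences on a line, the Condorcet winner is the candidate closest to the median voter.
The median voter (position 5) is closest to Kenton at 3.
Check: Kenton vs Harrow — voters closer to Kenton: 3 of 5.

Kenton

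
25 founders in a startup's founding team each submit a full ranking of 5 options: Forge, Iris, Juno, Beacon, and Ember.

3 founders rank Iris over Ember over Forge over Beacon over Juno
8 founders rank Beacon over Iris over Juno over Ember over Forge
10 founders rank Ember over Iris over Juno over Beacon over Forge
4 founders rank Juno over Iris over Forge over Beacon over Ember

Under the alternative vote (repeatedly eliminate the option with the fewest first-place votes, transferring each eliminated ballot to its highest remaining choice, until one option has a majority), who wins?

Ember

Round 1: Ember 10, Beacon 8, Juno 4, Iris 3, Forge 0. Forge has the fewest and is eliminated.
Round 2: Ember 10, Beacon 8, Juno 4, Iris 3. Iris has the fewest and is eliminated.
Round 3: Ember 13, Beacon 8, Juno 4. Ember has a majority.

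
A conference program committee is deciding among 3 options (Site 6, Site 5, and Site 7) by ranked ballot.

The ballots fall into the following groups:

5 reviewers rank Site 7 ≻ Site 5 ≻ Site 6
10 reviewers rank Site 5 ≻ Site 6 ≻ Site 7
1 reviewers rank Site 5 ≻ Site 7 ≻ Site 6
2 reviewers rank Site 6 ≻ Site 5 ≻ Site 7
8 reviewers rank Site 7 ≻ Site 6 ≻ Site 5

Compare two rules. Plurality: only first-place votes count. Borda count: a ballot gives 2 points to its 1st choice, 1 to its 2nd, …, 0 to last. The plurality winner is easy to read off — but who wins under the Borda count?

Plurality first-place counts: Site 6 2, Site 5 11, Site 7 13 → Site 7.
Borda totals: Site 6 22, Site 5 29, Site 7 27 → Site 5.

Site 5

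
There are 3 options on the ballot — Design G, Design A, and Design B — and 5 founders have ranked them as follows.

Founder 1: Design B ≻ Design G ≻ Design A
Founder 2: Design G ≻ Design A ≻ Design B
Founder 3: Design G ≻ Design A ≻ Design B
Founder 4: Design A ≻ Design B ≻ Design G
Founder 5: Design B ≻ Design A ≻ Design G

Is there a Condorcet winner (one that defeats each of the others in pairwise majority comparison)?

Head-to-head results (5 voters total):
Design G vs Design A: Design G wins 3–2.
Design G vs Design B: Design B wins 3–2.
Design A vs Design B: Design A wins 3–2.
No candidate beats all others: Design G beats Design A beats Design B beats Design G, a majority cycle.

No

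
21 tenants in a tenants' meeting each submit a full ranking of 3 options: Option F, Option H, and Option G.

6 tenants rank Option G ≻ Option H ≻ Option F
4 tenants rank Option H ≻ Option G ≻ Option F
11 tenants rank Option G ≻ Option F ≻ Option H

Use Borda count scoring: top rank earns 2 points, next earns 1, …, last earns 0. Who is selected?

Borda scores:
  Option F: 6·0 + 4·0 + 11·1 = 11
  Option H: 6·1 + 4·2 + 11·0 = 14
  Option G: 6·2 + 4·1 + 11·2 = 38
Option G has the highest total.

Option G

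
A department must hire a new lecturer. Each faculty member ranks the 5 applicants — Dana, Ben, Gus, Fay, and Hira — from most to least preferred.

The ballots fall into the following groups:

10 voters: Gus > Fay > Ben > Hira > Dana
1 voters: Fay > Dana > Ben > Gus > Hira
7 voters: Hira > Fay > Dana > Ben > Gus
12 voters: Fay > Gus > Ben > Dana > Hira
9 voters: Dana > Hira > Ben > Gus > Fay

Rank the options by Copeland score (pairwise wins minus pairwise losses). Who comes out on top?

Pairwise results:
  Dana vs Ben: Ben wins 22–17.
  Dana vs Gus: Gus wins 22–17.
  Dana vs Fay: Fay wins 30–9.
  Dana vs Hira: Dana wins 22–17.
  Ben vs Gus: Gus wins 22–17.
  Ben vs Fay: Fay wins 30–9.
  Ben vs Hira: Ben wins 23–16.
  Gus vs Fay: Fay wins 20–19.
  Gus vs Hira: Gus wins 23–16.
  Fay vs Hira: Fay wins 23–16.
Copeland scores (wins − losses):
  Dana: 1 − 3 = -2
  Ben: 2 − 2 = 0
  Gus: 3 − 1 = 2
  Fay: 4 − 0 = 4
  Hira: 0 − 4 = -4
Fay has the best Copeland score.

Fay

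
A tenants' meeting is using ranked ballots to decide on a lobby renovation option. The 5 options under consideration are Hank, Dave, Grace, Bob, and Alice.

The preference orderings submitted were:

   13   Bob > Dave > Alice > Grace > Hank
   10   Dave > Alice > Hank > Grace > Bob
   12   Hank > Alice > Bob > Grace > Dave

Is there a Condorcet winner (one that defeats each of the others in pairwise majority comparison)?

No

Head-to-head results (35 voters total):
Hank vs Dave: Dave wins 23–12.
Hank vs Grace: Hank wins 22–13.
Hank vs Bob: Hank wins 22–13.
Hank vs Alice: Alice wins 23–12.
Dave vs Grace: Dave wins 23–12.
Dave vs Bob: Bob wins 25–10.
Dave vs Alice: Dave wins 23–12.
Grace vs Bob: Bob wins 25–10.
Grace vs Alice: Alice wins 35–0.
Bob vs Alice: Alice wins 22–13.
No candidate beats all others: Hank beats Bob beats Dave beats Hank, a majority cycle.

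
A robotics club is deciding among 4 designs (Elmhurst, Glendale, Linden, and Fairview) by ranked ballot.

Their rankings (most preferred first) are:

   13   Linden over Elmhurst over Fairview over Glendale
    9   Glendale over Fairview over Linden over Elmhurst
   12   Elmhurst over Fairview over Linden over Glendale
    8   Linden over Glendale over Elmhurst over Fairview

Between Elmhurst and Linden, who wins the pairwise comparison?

Linden

Ballots ranking Elmhurst above Linden: 12.
Ballots ranking Linden above Elmhurst: 13+9+8 = 30.
Linden wins the head-to-head, 30–12.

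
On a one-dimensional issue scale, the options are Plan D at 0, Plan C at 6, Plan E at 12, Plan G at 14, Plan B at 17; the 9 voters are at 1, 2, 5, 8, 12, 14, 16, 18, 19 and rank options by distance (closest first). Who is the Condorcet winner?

Plan E

With single-peaked preferences on a line, the Condorcet winner is the candidate closest to the median voter.
The median voter (position 12) is closest to Plan E at 12.
Check: Plan E vs Plan D — voters closer to Plan E: 6 of 9.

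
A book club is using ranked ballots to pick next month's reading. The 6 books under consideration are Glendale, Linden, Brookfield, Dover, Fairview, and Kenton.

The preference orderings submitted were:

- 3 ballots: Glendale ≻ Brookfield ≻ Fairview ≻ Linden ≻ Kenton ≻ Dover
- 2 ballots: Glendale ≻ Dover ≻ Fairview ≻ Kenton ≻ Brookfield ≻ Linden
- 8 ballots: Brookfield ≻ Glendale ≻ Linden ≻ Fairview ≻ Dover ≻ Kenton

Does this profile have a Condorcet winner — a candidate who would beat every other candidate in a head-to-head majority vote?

Head-to-head results (13 voters total):
Glendale vs Linden: Glendale wins 13–0.
Glendale vs Brookfield: Brookfield wins 8–5.
Glendale vs Dover: Glendale wins 13–0.
Glendale vs Fairview: Glendale wins 13–0.
Glendale vs Kenton: Glendale wins 13–0.
Linden vs Brookfield: Brookfield wins 13–0.
Linden vs Dover: Linden wins 11–2.
Linden vs Fairview: Linden wins 8–5.
Linden vs Kenton: Linden wins 11–2.
Brookfield vs Dover: Brookfield wins 11–2.
Brookfield vs Fairview: Brookfield wins 11–2.
Brookfield vs Kenton: Brookfield wins 11–2.
Dover vs Fairview: Fairview wins 11–2.
Dover vs Kenton: Dover wins 10–3.
Fairview vs Kenton: Fairview wins 13–0.
Brookfield beats each rival — Glendale (8–5), Linden (13–0), Dover (11–2), Fairview (11–2), Kenton (11–2) — so Brookfield is the Condorcet winner.

Yes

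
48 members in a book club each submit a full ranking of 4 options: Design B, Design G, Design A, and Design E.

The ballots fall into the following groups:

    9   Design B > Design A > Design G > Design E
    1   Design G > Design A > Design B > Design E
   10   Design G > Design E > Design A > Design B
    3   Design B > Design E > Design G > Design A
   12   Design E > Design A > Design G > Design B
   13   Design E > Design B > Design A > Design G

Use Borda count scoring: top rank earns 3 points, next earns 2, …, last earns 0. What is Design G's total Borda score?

Borda scores:
  Design B: 9·3 + 1 + 10·0 + 3·3 + 12·0 + 13·2 = 63
  Design G: 9·1 + 3 + 10·3 + 3·1 + 12·1 + 13·0 = 57
  Design A: 9·2 + 2 + 10·1 + 3·0 + 12·2 + 13·1 = 67
  Design E: 9·0 + 0 + 10·2 + 3·2 + 12·3 + 13·3 = 101

57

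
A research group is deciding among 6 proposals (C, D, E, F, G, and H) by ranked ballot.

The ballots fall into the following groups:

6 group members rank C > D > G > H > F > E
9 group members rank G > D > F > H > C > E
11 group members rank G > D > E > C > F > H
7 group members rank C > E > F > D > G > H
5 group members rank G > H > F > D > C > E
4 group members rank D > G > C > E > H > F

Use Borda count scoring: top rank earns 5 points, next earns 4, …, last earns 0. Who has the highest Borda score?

G

Borda scores:
  C: 6·5 + 9·1 + 11·2 + 7·5 + 5·1 + 4·3 = 113
  D: 6·4 + 9·4 + 11·4 + 7·2 + 5·2 + 4·5 = 148
  E: 6·0 + 9·0 + 11·3 + 7·4 + 5·0 + 4·2 = 69
  F: 6·1 + 9·3 + 11·1 + 7·3 + 5·3 + 4·0 = 80
  G: 6·3 + 9·5 + 11·5 + 7·1 + 5·5 + 4·4 = 166
  H: 6·2 + 9·2 + 11·0 + 7·0 + 5·4 + 4·1 = 54
G has the highest total.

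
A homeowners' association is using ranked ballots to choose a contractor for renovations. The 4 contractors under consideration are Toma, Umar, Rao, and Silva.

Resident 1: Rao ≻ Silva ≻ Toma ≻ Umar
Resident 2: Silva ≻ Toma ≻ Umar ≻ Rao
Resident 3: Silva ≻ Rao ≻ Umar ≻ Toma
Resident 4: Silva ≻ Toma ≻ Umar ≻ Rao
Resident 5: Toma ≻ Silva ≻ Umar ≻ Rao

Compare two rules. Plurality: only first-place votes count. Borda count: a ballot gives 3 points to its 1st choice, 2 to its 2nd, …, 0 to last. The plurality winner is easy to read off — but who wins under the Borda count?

Plurality first-place counts: Toma 1, Umar 0, Rao 1, Silva 3 → Silva.
Borda totals: Toma 8, Umar 4, Rao 5, Silva 13 → Silva.

Silva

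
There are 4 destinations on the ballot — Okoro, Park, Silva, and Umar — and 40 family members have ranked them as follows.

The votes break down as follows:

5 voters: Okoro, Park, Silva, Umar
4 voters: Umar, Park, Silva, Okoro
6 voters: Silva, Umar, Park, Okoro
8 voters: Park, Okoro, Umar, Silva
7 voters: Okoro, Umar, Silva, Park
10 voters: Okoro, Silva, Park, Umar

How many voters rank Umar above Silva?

Ballots ranking Umar above Silva: 4+8+7 = 19.
Ballots ranking Silva above Umar: 5+6+10 = 21.
So 19 of 40 voters prefer Umar to Silva.

19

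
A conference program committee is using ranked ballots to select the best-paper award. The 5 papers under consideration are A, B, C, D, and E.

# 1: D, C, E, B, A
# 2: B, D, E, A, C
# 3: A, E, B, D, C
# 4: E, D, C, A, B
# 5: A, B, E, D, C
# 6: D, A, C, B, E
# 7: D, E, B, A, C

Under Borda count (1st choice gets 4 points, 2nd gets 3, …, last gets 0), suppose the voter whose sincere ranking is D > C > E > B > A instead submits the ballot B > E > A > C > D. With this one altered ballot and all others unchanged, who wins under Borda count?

E

Borda totals with the altered ballot: A 16, B 16, C 5, D 16, E 17.
The switch changes the winner from D to E.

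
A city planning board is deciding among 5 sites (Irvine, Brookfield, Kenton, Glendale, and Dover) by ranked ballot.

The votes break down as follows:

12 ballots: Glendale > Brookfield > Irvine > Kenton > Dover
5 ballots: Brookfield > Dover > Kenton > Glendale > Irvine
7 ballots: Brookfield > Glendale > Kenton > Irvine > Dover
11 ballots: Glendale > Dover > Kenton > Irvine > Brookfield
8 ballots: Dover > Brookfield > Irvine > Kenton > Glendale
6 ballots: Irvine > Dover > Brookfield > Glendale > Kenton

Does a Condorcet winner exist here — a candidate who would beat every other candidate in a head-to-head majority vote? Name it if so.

There is no Condorcet winner

Head-to-head results (49 voters total):
Irvine vs Brookfield: Brookfield wins 32–17.
Irvine vs Kenton: Irvine wins 26–23.
Irvine vs Glendale: Glendale wins 35–14.
Irvine vs Dover: Irvine wins 25–24.
Brookfield vs Kenton: Brookfield wins 38–11.
Brookfield vs Glendale: Brookfield wins 26–23.
Brookfield vs Dover: Dover wins 25–24.
Kenton vs Glendale: Glendale wins 36–13.
Kenton vs Dover: Dover wins 30–19.
Glendale vs Dover: Glendale wins 30–19.
No candidate beats all others: Irvine beats Dover beats Brookfield beats Irvine, a majority cycle.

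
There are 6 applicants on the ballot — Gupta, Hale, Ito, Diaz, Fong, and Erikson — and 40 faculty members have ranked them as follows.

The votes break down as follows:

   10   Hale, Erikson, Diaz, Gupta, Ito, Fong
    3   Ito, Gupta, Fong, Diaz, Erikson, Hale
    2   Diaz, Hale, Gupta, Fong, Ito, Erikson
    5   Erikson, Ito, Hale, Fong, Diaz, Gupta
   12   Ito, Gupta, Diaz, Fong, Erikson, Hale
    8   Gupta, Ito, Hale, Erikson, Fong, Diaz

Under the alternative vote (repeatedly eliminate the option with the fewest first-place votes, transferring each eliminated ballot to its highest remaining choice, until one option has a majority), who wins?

Ito

Round 1: Ito 15, Hale 10, Gupta 8, Erikson 5, Diaz 2, Fong 0. Fong has the fewest and is eliminated.
Round 2: Ito 15, Hale 10, Gupta 8, Erikson 5, Diaz 2. Diaz has the fewest and is eliminated.
Round 3: Ito 15, Hale 12, Gupta 8, Erikson 5. Erikson has the fewest and is eliminated.
Round 4: Ito 20, Hale 12, Gupta 8. Gupta has the fewest and is eliminated.
Round 5: Ito 28, Hale 12. Ito has a majority.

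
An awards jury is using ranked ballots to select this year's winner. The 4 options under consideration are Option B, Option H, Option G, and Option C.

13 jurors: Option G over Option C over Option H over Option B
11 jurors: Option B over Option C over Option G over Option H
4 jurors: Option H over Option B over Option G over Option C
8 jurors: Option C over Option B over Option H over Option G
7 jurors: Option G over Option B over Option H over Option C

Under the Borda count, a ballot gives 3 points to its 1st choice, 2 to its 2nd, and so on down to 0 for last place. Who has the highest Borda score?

Borda scores:
  Option B: 13·0 + 11·3 + 4·2 + 8·2 + 7·2 = 71
  Option H: 13·1 + 11·0 + 4·3 + 8·1 + 7·1 = 40
  Option G: 13·3 + 11·1 + 4·1 + 8·0 + 7·3 = 75
  Option C: 13·2 + 11·2 + 4·0 + 8·3 + 7·0 = 72
Option G has the highest total.

Option G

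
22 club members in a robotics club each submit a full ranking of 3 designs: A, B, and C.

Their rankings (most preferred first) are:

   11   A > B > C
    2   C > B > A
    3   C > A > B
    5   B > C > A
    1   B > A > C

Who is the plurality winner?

First-place vote totals:
  A: 11
  B: 6
  C: 5
A has the most first-place votes.

A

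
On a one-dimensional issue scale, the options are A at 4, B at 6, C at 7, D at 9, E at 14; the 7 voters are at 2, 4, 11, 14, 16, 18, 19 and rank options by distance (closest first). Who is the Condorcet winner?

E

With single-peaked preferences on a line, the Condorcet winner is the candidate closest to the median voter.
The median voter (position 14) is closest to E at 14.
Check: E vs B — voters closer to E: 5 of 7.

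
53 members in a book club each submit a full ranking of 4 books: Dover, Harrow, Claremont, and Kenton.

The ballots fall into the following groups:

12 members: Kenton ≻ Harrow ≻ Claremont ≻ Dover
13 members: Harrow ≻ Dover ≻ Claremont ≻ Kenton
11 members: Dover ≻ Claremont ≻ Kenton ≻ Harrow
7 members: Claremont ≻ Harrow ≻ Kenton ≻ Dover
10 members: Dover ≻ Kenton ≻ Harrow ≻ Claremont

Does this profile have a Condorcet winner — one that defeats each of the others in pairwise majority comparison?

Head-to-head results (53 voters total):
Dover vs Harrow: Harrow wins 32–21.
Dover vs Claremont: Dover wins 34–19.
Dover vs Kenton: Dover wins 34–19.
Harrow vs Claremont: Harrow wins 35–18.
Harrow vs Kenton: Kenton wins 33–20.
Claremont vs Kenton: Claremont wins 31–22.
No candidate beats all others: Dover beats Kenton beats Harrow beats Dover, a majority cycle.

No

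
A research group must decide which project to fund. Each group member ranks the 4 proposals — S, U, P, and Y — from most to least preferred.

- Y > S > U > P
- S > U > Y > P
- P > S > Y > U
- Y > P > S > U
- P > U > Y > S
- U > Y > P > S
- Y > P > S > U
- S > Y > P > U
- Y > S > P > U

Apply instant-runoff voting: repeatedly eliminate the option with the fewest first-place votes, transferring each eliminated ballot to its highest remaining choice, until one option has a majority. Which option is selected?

Round 1: Y 4, S 2, P 2, U 1. U has the fewest and is eliminated.
Round 2: Y 5, S 2, P 2. Y has a majority.

Y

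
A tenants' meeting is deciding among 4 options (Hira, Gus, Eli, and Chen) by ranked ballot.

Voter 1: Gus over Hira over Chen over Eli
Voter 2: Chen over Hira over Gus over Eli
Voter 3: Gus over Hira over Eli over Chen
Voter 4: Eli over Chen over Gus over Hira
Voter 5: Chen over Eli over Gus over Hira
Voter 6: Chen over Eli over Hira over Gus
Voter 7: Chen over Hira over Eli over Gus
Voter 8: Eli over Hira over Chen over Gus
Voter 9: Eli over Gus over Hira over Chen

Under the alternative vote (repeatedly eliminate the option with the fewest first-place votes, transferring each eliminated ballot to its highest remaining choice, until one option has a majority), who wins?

Chen

Round 1: Chen 4, Eli 3, Gus 2, Hira 0. Hira has the fewest and is eliminated.
Round 2: Chen 4, Eli 3, Gus 2. Gus has the fewest and is eliminated.
Round 3: Chen 5, Eli 4. Chen has a majority.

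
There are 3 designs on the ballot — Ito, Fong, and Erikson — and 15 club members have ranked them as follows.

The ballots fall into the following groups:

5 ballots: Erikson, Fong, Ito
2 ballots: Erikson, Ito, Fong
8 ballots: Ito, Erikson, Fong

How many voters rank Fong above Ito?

5

Ballots ranking Fong above Ito: 5.
Ballots ranking Ito above Fong: 2+8 = 10.
So 5 of 15 voters prefer Fong to Ito.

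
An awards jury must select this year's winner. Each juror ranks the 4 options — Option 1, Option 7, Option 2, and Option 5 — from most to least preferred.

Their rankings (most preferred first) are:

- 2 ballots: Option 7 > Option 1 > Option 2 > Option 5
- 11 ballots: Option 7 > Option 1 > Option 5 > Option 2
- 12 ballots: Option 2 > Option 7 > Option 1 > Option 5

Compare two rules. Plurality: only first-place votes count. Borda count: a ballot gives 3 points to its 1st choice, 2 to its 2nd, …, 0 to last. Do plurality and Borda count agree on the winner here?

Yes

Plurality first-place counts: Option 1 0, Option 7 13, Option 2 12, Option 5 0 → Option 7.
Borda totals: Option 1 38, Option 7 63, Option 2 38, Option 5 11 → Option 7.
The two rules agree on Option 7.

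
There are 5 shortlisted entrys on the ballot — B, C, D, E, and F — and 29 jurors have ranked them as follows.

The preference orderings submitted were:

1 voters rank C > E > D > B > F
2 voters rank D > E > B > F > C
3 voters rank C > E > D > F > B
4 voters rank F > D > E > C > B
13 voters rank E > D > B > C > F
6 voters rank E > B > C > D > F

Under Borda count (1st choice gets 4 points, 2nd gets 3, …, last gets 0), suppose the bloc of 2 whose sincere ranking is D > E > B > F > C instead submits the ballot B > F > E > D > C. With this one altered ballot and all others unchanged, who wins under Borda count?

E

Borda totals with the altered ballot: B 53, C 45, D 67, E 100, F 25.
The winner is unchanged: still E.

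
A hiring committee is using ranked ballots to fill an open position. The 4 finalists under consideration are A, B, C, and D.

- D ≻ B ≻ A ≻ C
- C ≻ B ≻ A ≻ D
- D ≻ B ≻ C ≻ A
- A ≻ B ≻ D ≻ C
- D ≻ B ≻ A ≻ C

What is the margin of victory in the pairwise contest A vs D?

Ballots ranking A above D: 2.
Ballots ranking D above A: 3.
D wins 3–2, a margin of 1.

1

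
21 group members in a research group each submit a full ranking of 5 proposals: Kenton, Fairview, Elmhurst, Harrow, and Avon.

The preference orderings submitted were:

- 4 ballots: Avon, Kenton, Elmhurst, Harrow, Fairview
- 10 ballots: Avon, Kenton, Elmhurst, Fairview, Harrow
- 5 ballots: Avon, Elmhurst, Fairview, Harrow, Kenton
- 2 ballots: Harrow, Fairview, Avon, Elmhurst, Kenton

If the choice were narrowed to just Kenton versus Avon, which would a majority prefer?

Avon

Ballots ranking Kenton above Avon: 0.
Ballots ranking Avon above Kenton: 4+10+5+2 = 21.
Avon wins the head-to-head, 21–0.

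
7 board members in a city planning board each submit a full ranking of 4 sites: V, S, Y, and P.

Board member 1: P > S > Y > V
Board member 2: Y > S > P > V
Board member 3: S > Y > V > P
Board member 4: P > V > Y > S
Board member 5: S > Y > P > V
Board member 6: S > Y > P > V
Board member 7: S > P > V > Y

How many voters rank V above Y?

2

Ballots ranking V above Y: 2.
Ballots ranking Y above V: 5.
So 2 of 7 voters prefer V to Y.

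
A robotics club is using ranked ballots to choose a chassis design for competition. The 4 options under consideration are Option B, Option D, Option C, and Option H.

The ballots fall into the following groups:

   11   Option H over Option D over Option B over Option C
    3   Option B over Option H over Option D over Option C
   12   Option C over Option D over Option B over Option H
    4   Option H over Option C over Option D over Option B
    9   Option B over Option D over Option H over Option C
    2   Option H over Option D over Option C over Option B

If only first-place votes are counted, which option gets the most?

Option H

First-place vote totals:
  Option B: 12
  Option D: 0
  Option C: 12
  Option H: 17
Option H has the most first-place votes.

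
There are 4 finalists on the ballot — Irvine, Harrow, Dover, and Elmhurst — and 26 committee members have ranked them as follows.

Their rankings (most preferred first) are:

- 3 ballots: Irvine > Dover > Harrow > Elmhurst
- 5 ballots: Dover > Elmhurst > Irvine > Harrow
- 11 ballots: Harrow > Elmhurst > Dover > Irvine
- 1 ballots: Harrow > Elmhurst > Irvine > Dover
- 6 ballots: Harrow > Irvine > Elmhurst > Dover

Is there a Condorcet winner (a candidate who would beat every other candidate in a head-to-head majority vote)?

Yes

Head-to-head results (26 voters total):
Irvine vs Harrow: Harrow wins 18–8.
Irvine vs Dover: Dover wins 16–10.
Irvine vs Elmhurst: Elmhurst wins 17–9.
Harrow vs Dover: Harrow wins 18–8.
Harrow vs Elmhurst: Harrow wins 21–5.
Dover vs Elmhurst: Elmhurst wins 18–8.
Harrow beats each rival — Irvine (18–8), Dover (18–8), Elmhurst (21–5) — so Harrow is the Condorcet winner.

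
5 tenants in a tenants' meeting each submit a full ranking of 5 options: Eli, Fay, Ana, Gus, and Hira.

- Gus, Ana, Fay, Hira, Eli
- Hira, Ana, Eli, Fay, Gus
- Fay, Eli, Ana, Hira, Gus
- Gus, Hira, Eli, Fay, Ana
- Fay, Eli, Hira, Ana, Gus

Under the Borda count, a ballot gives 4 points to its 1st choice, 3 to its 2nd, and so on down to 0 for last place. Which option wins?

Borda scores:
  Eli: 0 + 2 + 3 + 2 + 3 = 10
  Fay: 2 + 1 + 4 + 1 + 4 = 12
  Ana: 3 + 3 + 2 + 0 + 1 = 9
  Gus: 4 + 0 + 0 + 4 + 0 = 8
  Hira: 1 + 4 + 1 + 3 + 2 = 11
Fay has the highest total.

Fay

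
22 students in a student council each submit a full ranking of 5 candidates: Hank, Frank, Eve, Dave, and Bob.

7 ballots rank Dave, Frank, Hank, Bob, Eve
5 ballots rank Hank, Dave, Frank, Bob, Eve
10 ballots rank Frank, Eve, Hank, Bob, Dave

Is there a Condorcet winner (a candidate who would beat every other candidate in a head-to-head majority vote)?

Head-to-head results (22 voters total):
Hank vs Frank: Frank wins 17–5.
Hank vs Eve: Hank wins 12–10.
Hank vs Dave: Hank wins 15–7.
Hank vs Bob: Hank wins 22–0.
Frank vs Eve: Frank wins 22–0.
Frank vs Dave: Dave wins 12–10.
Frank vs Bob: Frank wins 22–0.
Eve vs Dave: Dave wins 12–10.
Eve vs Bob: Bob wins 12–10.
Dave vs Bob: Dave wins 12–10.
No candidate beats all others: Hank beats Dave beats Frank beats Hank, a majority cycle.

No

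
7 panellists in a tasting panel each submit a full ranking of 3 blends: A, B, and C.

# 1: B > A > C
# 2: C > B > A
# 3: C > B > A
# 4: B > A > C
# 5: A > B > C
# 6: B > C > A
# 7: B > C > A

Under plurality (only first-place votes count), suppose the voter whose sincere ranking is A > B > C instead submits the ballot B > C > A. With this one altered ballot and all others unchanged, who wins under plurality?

First-place totals with the altered ballot: A 0, B 5, C 2.
The winner is unchanged: still B.

B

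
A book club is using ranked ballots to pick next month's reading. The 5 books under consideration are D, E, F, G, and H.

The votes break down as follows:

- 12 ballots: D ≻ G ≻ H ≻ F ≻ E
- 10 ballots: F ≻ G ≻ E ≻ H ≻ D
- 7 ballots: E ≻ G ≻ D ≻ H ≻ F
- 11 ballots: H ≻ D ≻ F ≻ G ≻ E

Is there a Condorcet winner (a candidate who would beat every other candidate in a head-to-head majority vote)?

Head-to-head results (40 voters total):
D vs E: D wins 23–17.
D vs F: D wins 30–10.
D vs G: D wins 23–17.
D vs H: H wins 21–19.
E vs F: F wins 33–7.
E vs G: G wins 33–7.
E vs H: H wins 23–17.
F vs G: F wins 21–19.
F vs H: H wins 30–10.
G vs H: G wins 29–11.
No candidate beats all others: D beats G beats H beats D, a majority cycle.

No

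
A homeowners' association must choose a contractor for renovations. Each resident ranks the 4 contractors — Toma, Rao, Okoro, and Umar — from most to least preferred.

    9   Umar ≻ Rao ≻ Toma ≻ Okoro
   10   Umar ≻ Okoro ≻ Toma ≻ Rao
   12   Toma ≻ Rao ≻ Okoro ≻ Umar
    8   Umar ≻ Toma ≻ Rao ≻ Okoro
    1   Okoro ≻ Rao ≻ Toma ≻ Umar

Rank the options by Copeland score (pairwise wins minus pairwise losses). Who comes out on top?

Umar

Pairwise results:
  Toma vs Rao: Toma wins 30–10.
  Toma vs Okoro: Toma wins 29–11.
  Toma vs Umar: Umar wins 27–13.
  Rao vs Okoro: Rao wins 29–11.
  Rao vs Umar: Umar wins 27–13.
  Okoro vs Umar: Umar wins 27–13.
Copeland scores (wins − losses):
  Toma: 2 − 1 = 1
  Rao: 1 − 2 = -1
  Okoro: 0 − 3 = -3
  Umar: 3 − 0 = 3
Umar has the best Copeland score.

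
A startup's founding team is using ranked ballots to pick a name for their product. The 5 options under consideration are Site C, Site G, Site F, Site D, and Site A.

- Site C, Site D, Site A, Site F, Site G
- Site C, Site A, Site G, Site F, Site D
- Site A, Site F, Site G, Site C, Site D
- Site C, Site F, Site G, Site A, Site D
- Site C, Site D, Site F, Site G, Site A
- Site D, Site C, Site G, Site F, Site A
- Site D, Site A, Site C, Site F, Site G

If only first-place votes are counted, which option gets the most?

First-place vote totals:
  Site C: 4
  Site G: 0
  Site F: 0
  Site D: 2
  Site A: 1
Site C has the most first-place votes.

Site C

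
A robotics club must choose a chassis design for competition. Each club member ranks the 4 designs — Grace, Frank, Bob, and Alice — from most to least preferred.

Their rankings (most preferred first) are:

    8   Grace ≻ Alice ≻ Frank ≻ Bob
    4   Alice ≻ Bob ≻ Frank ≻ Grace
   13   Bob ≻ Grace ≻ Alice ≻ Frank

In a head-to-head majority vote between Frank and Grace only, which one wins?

Ballots ranking Frank above Grace: 4.
Ballots ranking Grace above Frank: 8+13 = 21.
Grace wins the head-to-head, 21–4.

Grace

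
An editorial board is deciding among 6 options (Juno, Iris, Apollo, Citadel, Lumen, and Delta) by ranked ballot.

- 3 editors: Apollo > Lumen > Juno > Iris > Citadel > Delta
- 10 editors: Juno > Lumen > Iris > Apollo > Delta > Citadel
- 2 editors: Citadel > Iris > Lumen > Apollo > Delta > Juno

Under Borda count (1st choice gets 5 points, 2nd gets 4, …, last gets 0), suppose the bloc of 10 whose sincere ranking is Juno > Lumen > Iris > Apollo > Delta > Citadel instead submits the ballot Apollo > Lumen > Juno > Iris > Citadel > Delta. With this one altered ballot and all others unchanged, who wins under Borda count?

Apollo

Borda totals with the altered ballot: Juno 39, Iris 34, Apollo 69, Citadel 23, Lumen 58, Delta 2.
The switch changes the winner from Juno to Apollo.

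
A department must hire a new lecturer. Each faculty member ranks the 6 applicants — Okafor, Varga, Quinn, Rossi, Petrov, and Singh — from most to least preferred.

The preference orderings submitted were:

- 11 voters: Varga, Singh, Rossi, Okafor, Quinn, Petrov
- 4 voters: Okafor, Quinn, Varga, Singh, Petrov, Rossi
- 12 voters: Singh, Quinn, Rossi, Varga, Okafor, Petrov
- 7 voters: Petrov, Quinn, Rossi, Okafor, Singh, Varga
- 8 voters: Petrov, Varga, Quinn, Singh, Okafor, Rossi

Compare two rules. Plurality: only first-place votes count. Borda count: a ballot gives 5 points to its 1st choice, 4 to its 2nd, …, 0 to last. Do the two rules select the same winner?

Plurality first-place counts: Okafor 4, Varga 11, Quinn 0, Rossi 0, Petrov 15, Singh 12 → Petrov.
Borda totals: Okafor 76, Varga 123, Quinn 127, Rossi 90, Petrov 79, Singh 135 → Singh.
The two rules disagree: plurality picks Petrov, Borda picks Singh.

No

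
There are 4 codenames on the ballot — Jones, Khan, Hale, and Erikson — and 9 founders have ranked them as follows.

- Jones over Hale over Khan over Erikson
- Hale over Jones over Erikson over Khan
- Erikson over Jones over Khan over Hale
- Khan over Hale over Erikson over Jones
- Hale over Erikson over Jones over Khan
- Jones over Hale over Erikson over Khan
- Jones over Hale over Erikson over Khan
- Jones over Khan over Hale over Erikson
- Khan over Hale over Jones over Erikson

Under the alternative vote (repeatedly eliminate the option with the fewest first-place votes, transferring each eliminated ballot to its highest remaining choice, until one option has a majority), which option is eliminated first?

Round 1: Jones 4, Khan 2, Hale 2, Erikson 1. Erikson has the fewest and is eliminated.
Round 2: Jones 5, Khan 2, Hale 2. Jones has a majority.

Erikson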